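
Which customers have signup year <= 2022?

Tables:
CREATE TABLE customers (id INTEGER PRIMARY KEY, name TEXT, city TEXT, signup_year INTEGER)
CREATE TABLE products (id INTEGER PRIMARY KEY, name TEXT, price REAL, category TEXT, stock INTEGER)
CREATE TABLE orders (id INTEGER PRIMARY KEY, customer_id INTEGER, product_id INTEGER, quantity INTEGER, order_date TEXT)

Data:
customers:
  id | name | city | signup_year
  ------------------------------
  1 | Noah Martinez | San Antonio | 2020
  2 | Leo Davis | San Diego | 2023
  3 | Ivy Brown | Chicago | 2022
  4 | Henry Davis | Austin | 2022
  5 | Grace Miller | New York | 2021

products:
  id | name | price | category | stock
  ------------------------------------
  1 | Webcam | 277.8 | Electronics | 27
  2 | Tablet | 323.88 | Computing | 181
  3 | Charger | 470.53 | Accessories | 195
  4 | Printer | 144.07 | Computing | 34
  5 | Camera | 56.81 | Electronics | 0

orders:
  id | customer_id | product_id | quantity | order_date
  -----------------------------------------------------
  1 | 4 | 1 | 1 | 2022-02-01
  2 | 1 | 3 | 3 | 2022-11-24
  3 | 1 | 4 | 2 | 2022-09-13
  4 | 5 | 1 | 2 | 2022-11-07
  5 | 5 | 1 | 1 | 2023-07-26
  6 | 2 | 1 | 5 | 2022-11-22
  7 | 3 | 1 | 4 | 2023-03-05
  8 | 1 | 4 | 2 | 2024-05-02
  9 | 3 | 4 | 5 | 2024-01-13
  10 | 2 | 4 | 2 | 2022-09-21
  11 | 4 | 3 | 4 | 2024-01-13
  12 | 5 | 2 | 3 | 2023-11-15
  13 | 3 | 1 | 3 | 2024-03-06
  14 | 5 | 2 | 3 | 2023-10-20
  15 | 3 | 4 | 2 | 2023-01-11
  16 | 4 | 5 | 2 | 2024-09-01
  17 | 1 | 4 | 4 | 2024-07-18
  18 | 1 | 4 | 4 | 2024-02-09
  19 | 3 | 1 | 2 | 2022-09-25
SELECT name, signup_year FROM customers WHERE signup_year <= 2022

Execution result:
name | signup_year
Noah Martinez | 2020
Ivy Brown | 2022
Henry Davis | 2022
Grace Miller | 2021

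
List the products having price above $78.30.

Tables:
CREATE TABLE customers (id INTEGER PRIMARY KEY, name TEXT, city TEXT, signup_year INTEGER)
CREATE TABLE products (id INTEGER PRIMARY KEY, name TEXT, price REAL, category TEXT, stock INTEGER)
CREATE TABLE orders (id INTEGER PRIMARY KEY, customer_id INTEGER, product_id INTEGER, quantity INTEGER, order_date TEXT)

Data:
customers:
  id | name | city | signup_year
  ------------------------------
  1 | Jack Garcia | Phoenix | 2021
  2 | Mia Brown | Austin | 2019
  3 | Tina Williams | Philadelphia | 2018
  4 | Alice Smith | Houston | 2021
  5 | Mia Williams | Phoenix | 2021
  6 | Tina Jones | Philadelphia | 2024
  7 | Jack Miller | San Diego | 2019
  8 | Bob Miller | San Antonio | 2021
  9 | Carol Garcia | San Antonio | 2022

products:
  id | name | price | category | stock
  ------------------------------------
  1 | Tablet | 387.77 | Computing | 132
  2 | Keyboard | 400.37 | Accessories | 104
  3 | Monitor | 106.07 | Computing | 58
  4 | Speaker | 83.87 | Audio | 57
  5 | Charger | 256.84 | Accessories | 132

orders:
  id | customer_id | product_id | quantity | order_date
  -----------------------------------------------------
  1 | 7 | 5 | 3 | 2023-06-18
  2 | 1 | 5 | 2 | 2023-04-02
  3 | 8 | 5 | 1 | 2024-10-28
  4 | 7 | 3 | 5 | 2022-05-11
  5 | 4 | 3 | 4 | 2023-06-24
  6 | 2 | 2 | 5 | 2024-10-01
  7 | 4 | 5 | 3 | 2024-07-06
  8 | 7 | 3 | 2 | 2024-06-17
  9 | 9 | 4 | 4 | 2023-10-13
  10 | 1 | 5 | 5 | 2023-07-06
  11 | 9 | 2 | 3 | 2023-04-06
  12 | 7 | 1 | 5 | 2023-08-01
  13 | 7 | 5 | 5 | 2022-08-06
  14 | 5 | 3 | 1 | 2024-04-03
SELECT name, price FROM products WHERE price > 78.3

Execution result:
name | price
Tablet | 387.77
Keyboard | 400.37
Monitor | 106.07
Speaker | 83.87
Charger | 256.84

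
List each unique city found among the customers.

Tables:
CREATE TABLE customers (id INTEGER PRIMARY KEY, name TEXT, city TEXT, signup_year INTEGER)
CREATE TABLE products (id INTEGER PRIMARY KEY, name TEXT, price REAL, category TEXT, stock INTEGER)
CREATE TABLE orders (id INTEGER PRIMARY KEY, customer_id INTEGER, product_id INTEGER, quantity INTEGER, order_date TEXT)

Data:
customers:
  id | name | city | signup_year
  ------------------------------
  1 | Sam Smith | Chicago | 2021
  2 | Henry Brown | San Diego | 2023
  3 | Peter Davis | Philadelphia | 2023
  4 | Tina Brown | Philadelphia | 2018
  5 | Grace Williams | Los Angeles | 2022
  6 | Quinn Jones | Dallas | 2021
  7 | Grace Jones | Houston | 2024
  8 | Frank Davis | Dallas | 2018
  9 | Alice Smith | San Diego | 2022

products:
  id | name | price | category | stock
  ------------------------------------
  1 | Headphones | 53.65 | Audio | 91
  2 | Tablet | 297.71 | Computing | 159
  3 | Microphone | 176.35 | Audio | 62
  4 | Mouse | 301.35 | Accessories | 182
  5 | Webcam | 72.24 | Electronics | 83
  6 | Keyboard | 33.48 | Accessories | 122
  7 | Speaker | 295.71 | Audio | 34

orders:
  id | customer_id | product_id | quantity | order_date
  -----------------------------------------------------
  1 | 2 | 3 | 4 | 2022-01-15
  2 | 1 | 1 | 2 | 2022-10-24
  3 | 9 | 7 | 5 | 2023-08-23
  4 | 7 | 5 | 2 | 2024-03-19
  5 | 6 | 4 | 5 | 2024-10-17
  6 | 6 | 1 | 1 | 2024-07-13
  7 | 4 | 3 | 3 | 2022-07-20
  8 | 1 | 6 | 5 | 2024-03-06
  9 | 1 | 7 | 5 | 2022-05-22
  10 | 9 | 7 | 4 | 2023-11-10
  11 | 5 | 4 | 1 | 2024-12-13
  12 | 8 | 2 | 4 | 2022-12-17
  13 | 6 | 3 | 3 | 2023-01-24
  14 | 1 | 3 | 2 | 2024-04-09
SELECT DISTINCT city FROM customers

Execution result:
city
Chicago
San Diego
Philadelphia
Los Angeles
Dallas
Houston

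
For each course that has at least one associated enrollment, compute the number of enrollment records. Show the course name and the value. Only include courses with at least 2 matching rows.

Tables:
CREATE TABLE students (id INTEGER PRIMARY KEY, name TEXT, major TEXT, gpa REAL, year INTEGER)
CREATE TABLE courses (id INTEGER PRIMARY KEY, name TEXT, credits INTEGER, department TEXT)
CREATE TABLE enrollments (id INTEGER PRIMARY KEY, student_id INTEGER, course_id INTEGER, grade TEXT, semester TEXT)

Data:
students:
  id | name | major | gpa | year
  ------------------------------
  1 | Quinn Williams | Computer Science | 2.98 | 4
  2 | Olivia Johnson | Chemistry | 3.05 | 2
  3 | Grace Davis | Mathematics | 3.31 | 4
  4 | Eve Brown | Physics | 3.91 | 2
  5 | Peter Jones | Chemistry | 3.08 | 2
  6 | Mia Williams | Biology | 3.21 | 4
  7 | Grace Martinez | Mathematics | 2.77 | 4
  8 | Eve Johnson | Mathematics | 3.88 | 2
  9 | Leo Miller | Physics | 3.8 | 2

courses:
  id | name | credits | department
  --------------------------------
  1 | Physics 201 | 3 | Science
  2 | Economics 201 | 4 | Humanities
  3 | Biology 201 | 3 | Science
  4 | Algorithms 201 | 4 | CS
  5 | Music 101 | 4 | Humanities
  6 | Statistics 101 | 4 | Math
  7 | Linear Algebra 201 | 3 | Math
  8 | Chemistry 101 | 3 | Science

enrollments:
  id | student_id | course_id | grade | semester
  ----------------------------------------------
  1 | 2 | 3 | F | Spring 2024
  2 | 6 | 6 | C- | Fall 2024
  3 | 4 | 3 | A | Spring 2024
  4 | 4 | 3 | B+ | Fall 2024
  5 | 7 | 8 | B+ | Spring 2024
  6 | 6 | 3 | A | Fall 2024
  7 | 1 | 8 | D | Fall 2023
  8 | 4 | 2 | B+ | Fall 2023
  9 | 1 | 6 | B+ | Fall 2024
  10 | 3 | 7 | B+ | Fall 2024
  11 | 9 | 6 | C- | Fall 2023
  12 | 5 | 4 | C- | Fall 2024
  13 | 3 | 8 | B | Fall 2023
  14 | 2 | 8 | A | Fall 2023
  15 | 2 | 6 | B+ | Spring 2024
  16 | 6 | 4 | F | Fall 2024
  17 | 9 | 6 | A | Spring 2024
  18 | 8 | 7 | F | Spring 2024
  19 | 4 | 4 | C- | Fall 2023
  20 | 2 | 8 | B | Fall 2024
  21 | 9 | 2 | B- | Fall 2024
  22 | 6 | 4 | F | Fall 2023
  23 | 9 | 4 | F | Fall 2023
SELECT p.name, COUNT(*) AS n FROM enrollments c JOIN courses p ON c.course_id = p.id GROUP BY p.id, p.name HAVING COUNT(*) >= 2

Execution result:
name | n
Economics 201 | 2
Biology 201 | 4
Algorithms 201 | 5
Statistics 101 | 5
Linear Algebra 201 | 2
Chemistry 101 | 5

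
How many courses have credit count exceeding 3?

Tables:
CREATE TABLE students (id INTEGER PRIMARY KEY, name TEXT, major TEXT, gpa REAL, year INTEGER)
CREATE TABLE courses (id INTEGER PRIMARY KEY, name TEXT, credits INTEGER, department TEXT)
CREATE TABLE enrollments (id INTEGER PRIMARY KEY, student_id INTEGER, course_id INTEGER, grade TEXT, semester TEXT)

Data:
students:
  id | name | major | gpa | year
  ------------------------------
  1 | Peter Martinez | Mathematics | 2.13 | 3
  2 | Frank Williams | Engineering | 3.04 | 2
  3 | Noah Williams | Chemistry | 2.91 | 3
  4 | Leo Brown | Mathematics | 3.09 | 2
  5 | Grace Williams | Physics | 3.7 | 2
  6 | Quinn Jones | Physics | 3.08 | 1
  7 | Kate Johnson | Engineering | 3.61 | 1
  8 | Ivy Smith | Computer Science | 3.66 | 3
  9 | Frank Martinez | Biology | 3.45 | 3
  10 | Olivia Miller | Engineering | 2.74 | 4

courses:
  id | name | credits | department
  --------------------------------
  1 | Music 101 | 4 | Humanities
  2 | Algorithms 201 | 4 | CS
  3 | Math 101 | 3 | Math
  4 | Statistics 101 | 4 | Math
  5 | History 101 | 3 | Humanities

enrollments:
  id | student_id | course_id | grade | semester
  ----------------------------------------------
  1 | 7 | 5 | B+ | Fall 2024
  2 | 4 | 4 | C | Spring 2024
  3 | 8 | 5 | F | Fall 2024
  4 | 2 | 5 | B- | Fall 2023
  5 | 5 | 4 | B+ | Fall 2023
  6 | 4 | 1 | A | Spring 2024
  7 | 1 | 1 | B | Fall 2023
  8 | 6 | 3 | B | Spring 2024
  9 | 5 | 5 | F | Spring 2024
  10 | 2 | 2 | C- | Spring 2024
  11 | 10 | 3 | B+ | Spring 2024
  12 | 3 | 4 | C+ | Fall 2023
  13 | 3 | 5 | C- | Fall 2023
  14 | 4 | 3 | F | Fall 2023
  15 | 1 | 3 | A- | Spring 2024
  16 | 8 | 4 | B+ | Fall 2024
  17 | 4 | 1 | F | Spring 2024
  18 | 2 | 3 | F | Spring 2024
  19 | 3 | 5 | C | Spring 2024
SELECT COUNT(*) FROM courses WHERE credits > 3

Execution result:
3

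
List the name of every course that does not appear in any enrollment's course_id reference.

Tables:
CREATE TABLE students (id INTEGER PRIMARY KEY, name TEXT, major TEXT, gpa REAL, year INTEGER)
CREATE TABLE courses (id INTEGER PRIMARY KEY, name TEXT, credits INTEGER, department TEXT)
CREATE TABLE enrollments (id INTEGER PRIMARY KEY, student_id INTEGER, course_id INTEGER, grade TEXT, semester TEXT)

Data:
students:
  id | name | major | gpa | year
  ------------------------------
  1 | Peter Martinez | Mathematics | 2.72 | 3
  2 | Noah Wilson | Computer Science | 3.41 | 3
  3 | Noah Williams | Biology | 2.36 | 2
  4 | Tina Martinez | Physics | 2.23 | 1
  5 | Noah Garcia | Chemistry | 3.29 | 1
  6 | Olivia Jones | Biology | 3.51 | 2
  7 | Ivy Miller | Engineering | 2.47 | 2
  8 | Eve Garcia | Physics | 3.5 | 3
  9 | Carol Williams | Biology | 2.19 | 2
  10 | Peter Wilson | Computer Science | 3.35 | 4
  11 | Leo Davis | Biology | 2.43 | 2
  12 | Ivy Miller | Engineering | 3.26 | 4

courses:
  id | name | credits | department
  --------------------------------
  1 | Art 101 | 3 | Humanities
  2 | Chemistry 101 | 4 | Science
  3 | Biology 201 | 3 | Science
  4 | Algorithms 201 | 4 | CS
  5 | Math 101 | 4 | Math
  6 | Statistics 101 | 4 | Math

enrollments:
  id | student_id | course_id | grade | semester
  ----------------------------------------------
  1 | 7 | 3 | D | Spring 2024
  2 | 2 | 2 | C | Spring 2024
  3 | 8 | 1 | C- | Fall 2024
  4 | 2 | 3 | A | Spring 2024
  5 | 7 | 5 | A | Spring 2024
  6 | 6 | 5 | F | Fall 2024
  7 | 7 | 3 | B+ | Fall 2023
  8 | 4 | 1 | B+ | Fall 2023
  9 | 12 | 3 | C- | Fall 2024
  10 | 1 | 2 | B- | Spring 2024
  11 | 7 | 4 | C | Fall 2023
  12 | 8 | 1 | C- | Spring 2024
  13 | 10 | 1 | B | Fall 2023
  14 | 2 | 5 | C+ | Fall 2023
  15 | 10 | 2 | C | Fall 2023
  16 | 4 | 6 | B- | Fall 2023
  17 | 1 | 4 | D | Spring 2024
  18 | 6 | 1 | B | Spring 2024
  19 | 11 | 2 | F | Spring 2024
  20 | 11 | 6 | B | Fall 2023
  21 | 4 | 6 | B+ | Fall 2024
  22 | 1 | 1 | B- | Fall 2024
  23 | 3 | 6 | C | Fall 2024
SELECT p.name FROM courses p LEFT JOIN enrollments c ON c.course_id = p.id WHERE c.id IS NULL

Execution result:
(no rows)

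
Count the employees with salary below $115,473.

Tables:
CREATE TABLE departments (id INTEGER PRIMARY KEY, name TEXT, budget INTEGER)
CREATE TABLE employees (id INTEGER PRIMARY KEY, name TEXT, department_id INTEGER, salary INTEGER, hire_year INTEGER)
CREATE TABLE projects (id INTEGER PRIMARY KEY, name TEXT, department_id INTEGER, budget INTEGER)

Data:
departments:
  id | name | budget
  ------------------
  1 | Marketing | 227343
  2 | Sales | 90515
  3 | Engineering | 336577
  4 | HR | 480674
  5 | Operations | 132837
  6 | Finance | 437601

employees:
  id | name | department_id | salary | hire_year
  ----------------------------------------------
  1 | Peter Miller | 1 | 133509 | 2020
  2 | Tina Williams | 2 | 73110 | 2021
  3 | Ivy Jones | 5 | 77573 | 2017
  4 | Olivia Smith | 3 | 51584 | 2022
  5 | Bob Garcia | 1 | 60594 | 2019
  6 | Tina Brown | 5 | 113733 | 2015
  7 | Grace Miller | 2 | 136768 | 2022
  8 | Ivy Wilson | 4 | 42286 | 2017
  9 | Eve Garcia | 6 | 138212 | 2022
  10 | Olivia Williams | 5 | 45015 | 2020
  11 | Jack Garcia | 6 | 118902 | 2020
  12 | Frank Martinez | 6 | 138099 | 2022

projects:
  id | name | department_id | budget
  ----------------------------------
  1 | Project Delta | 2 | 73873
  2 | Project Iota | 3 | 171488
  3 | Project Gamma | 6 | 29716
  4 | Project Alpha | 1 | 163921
SELECT COUNT(*) FROM employees WHERE salary < 115473

Execution result:
7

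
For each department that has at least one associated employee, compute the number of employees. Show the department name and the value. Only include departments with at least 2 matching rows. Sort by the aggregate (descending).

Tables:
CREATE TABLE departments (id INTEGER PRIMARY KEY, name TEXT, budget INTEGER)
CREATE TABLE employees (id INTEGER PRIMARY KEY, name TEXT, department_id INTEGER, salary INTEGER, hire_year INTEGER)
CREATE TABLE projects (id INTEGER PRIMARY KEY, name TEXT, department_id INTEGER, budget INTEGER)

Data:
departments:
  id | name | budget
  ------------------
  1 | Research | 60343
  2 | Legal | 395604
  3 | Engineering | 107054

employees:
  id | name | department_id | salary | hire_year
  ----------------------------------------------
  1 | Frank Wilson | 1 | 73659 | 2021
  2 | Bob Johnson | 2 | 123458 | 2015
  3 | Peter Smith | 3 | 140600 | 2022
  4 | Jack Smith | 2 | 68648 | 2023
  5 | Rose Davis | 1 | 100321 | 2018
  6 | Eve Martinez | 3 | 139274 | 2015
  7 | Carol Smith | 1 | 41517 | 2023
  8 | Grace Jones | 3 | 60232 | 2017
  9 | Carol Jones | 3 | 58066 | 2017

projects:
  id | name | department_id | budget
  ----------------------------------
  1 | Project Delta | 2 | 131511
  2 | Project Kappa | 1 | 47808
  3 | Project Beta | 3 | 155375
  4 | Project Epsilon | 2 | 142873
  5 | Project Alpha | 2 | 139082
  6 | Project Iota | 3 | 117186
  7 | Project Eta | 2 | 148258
SELECT p.name, COUNT(*) AS n FROM employees c JOIN departments p ON c.department_id = p.id GROUP BY p.id, p.name HAVING COUNT(*) >= 2 ORDER BY n DESC

Execution result:
name | n
Engineering | 4
Research | 3
Legal | 2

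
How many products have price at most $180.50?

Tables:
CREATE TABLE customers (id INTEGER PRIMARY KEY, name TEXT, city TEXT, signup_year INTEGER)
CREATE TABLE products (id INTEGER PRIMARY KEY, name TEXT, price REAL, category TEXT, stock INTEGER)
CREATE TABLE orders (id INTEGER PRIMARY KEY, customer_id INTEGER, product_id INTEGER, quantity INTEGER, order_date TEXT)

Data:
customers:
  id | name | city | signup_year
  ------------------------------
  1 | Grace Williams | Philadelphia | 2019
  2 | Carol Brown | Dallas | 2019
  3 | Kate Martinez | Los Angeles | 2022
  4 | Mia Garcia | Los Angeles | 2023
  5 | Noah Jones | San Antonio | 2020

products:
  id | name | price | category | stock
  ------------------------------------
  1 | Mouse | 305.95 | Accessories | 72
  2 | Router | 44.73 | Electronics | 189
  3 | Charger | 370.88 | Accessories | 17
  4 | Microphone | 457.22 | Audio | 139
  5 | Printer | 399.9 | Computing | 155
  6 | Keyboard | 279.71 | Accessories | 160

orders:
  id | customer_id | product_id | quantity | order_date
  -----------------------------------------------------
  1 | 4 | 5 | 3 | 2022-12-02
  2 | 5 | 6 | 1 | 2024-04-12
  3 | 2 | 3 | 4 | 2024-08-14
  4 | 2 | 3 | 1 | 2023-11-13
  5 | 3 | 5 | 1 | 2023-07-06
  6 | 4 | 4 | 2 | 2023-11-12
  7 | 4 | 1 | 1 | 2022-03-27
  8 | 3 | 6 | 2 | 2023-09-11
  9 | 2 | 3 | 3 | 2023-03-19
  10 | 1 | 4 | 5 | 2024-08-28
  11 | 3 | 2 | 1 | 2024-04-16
SELECT COUNT(*) FROM products WHERE price <= 180.5

Execution result:
1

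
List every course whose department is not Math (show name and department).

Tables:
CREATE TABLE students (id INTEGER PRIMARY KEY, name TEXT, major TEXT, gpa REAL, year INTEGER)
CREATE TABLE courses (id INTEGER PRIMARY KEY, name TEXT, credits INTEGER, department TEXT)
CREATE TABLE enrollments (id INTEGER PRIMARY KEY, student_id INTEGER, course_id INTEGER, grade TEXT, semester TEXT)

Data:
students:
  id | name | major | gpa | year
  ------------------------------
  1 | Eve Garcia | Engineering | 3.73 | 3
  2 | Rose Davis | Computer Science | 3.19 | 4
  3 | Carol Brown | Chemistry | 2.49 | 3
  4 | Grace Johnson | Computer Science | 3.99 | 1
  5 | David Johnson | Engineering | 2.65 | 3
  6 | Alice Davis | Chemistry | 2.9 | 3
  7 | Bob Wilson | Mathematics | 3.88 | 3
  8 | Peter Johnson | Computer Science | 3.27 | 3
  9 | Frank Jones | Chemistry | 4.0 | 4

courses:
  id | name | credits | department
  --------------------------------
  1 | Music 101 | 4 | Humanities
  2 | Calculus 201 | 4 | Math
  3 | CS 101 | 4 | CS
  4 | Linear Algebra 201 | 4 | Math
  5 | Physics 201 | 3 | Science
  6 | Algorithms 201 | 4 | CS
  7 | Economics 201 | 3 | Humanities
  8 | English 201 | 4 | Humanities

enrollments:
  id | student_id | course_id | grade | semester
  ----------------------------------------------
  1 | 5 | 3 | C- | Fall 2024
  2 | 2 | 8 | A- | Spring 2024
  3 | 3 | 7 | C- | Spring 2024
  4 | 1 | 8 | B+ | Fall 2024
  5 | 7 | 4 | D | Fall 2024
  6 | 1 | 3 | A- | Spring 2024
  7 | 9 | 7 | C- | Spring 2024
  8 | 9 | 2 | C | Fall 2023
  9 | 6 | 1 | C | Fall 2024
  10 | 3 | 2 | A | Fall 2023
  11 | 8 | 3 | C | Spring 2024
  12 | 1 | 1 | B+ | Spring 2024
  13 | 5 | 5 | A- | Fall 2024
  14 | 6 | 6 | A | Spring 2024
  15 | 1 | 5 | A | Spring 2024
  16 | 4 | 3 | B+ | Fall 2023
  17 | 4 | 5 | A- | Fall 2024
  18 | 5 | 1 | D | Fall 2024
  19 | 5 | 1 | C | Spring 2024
SELECT name, department FROM courses WHERE department <> 'Math'

Execution result:
name | department
Music 101 | Humanities
CS 101 | CS
Physics 201 | Science
Algorithms 201 | CS
Economics 201 | Humanities
English 201 | Humanities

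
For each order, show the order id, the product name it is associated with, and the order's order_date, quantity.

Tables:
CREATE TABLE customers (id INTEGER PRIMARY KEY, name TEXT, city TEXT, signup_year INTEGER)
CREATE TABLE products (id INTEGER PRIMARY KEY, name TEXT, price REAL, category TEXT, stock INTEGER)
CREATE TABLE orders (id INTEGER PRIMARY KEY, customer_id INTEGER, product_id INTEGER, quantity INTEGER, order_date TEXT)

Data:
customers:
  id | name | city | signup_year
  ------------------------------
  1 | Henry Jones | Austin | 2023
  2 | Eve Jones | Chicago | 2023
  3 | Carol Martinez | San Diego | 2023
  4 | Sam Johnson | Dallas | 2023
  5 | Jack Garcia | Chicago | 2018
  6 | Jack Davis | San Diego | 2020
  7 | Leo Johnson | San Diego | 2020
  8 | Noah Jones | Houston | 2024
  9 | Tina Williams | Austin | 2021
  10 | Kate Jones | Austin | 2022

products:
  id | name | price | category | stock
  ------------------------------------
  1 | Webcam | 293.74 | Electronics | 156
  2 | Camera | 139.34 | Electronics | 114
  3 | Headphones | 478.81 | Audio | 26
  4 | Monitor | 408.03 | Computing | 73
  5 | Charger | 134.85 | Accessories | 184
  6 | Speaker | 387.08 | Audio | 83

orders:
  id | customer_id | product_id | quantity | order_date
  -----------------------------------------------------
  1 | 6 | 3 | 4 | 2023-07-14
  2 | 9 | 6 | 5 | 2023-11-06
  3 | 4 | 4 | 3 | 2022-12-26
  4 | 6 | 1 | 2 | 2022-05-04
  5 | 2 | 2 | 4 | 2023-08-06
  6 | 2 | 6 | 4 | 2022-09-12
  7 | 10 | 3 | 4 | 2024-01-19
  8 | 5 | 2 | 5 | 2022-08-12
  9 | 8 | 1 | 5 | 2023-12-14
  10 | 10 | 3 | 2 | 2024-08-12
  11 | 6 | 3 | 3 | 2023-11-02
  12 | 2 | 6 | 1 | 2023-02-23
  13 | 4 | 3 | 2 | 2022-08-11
SELECT c.id, p.name AS product, c.order_date, c.quantity FROM orders c JOIN products p ON c.product_id = p.id

Execution result:
id | product | order_date | quantity
1 | Headphones | 2023-07-14 | 4
2 | Speaker | 2023-11-06 | 5
3 | Monitor | 2022-12-26 | 3
4 | Webcam | 2022-05-04 | 2
5 | Camera | 2023-08-06 | 4
6 | Speaker | 2022-09-12 | 4
7 | Headphones | 2024-01-19 | 4
8 | Camera | 2022-08-12 | 5
9 | Webcam | 2023-12-14 | 5
10 | Headphones | 2024-08-12 | 2
11 | Headphones | 2023-11-02 | 3
12 | Speaker | 2023-02-23 | 1
13 | Headphones | 2022-08-11 | 2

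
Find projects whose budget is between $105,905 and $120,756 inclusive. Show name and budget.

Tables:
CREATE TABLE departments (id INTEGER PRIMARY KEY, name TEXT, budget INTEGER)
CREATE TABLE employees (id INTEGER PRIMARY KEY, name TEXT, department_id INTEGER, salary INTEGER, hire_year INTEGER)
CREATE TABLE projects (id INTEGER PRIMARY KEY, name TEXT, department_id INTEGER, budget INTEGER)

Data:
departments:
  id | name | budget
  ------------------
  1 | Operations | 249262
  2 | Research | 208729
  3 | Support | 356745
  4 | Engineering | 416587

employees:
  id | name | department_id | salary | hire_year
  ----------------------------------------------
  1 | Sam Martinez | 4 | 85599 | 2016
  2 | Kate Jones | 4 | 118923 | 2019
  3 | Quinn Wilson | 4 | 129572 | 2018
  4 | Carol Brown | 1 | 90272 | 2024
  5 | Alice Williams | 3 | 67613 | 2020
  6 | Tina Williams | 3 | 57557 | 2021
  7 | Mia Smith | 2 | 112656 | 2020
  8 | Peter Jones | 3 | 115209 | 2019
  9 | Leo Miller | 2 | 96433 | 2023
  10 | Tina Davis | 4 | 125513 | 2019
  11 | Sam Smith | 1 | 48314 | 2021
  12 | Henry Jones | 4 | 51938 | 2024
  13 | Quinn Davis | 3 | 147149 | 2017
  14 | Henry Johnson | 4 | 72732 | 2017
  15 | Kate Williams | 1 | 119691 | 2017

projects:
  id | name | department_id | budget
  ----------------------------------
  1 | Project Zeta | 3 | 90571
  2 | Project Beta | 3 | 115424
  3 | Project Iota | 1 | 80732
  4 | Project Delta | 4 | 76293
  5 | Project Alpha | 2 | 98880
SELECT name, budget FROM projects WHERE budget BETWEEN 105905 AND 120756

Execution result:
name | budget
Project Beta | 115424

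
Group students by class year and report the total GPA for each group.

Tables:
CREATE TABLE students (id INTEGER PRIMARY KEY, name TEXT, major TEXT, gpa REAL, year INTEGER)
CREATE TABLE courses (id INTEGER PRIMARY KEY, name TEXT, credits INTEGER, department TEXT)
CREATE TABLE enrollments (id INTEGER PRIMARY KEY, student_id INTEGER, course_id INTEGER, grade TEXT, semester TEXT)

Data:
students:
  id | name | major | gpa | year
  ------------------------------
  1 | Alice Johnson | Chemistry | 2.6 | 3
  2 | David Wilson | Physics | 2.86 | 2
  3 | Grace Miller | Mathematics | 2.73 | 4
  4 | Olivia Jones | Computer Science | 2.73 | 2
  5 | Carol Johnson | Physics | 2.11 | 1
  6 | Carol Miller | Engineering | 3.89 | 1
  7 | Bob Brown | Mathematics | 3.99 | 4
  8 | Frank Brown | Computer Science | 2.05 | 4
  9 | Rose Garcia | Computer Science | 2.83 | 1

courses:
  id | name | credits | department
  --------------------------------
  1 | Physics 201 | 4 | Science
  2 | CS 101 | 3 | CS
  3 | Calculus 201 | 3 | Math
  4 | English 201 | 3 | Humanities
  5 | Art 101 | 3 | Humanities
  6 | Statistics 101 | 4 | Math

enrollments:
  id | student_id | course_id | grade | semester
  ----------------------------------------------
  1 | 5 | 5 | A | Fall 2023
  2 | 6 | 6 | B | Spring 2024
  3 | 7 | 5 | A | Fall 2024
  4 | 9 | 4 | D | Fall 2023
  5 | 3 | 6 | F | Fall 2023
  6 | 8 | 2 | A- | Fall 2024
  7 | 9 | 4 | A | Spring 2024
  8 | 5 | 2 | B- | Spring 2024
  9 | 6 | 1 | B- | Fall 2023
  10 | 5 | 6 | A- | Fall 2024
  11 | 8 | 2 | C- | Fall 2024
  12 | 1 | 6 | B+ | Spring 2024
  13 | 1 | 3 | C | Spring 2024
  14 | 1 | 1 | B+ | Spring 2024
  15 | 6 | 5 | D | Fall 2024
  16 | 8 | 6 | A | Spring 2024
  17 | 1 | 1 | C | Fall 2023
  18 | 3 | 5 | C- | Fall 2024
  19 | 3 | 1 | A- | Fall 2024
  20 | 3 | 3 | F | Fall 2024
SELECT year, SUM(gpa) AS sum_gpa FROM students GROUP BY year

Execution result:
year | sum_gpa
1 | 8.83
2 | 5.59
3 | 2.60
4 | 8.77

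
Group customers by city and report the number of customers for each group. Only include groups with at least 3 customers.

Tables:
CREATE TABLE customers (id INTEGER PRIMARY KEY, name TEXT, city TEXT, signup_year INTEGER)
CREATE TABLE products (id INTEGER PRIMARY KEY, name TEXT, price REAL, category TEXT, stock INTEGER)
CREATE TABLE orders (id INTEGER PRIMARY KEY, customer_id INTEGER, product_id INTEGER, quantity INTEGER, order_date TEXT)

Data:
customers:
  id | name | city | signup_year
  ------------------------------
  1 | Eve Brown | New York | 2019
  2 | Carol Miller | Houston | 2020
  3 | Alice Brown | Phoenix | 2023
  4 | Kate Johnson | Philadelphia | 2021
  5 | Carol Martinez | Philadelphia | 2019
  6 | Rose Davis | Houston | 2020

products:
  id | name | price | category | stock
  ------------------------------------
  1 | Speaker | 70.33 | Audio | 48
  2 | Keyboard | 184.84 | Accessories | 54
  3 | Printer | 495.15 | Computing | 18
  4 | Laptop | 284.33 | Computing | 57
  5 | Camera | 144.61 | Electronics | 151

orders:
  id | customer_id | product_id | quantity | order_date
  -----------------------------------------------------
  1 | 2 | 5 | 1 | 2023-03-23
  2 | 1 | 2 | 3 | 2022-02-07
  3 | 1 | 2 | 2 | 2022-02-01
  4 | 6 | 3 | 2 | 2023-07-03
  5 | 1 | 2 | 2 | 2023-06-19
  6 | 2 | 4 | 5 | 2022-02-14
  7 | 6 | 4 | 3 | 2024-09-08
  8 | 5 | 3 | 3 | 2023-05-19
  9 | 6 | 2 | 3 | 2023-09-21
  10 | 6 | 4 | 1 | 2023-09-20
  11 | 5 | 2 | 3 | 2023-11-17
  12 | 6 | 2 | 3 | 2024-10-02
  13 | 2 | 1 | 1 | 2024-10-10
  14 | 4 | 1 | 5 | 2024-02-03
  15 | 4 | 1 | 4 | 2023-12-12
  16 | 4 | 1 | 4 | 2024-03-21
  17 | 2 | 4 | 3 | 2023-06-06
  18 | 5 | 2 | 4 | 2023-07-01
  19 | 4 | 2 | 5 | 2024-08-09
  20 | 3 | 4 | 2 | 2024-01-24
SELECT city, COUNT(*) AS n FROM customers GROUP BY city HAVING COUNT(*) >= 3

Execution result:
(no rows)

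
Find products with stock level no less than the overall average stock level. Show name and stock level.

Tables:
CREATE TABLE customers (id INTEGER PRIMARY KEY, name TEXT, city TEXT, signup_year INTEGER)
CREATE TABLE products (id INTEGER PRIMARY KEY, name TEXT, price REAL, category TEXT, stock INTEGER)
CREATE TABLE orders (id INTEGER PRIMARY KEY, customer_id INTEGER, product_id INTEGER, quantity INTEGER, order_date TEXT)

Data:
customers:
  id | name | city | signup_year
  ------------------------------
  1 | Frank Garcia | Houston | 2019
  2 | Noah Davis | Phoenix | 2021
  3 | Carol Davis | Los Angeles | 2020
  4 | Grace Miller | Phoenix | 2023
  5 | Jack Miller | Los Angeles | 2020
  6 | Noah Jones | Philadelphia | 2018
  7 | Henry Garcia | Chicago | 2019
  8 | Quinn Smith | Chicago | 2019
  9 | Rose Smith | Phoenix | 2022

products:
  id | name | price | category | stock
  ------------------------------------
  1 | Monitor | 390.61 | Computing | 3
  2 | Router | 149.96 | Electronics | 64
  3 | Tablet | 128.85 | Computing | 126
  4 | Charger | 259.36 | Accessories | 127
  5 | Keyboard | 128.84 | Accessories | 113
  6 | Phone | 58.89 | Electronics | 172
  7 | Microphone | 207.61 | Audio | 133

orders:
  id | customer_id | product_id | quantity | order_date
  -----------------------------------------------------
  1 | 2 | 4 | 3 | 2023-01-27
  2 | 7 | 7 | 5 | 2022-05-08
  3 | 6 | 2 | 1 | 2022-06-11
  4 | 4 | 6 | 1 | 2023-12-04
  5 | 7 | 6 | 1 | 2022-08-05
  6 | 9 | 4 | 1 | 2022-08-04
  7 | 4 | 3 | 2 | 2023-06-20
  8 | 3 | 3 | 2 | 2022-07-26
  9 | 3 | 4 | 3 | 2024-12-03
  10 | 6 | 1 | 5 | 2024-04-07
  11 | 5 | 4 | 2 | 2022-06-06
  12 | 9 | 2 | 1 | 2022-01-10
SELECT name, stock FROM products WHERE stock >= (SELECT AVG(stock) FROM products)

Execution result:
name | stock
Tablet | 126
Charger | 127
Keyboard | 113
Phone | 172
Microphone | 133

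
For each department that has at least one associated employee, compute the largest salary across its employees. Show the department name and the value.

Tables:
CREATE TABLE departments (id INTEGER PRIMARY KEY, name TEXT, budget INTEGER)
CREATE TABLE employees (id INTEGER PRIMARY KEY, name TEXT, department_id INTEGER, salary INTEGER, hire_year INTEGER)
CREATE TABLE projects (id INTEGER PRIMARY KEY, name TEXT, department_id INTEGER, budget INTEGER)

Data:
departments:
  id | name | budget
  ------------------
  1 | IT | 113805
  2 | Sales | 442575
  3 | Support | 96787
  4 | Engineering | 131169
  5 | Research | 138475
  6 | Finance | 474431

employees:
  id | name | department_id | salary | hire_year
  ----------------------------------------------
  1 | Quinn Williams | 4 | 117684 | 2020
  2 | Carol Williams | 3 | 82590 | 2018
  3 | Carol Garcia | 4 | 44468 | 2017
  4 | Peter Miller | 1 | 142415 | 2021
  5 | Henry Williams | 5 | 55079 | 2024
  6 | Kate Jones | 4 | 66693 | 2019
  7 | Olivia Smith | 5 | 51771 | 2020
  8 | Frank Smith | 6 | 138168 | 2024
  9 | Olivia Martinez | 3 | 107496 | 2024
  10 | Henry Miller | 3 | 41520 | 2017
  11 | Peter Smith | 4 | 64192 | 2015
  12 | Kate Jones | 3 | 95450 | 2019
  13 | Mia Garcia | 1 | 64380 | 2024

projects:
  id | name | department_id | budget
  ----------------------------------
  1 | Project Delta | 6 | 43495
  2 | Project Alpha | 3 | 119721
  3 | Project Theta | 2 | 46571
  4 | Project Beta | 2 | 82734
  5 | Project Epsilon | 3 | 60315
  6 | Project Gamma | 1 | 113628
SELECT p.name, MAX(c.salary) AS max_salary FROM employees c JOIN departments p ON c.department_id = p.id GROUP BY p.id, p.name

Execution result:
name | max_salary
IT | 142415
Support | 107496
Engineering | 117684
Research | 55079
Finance | 138168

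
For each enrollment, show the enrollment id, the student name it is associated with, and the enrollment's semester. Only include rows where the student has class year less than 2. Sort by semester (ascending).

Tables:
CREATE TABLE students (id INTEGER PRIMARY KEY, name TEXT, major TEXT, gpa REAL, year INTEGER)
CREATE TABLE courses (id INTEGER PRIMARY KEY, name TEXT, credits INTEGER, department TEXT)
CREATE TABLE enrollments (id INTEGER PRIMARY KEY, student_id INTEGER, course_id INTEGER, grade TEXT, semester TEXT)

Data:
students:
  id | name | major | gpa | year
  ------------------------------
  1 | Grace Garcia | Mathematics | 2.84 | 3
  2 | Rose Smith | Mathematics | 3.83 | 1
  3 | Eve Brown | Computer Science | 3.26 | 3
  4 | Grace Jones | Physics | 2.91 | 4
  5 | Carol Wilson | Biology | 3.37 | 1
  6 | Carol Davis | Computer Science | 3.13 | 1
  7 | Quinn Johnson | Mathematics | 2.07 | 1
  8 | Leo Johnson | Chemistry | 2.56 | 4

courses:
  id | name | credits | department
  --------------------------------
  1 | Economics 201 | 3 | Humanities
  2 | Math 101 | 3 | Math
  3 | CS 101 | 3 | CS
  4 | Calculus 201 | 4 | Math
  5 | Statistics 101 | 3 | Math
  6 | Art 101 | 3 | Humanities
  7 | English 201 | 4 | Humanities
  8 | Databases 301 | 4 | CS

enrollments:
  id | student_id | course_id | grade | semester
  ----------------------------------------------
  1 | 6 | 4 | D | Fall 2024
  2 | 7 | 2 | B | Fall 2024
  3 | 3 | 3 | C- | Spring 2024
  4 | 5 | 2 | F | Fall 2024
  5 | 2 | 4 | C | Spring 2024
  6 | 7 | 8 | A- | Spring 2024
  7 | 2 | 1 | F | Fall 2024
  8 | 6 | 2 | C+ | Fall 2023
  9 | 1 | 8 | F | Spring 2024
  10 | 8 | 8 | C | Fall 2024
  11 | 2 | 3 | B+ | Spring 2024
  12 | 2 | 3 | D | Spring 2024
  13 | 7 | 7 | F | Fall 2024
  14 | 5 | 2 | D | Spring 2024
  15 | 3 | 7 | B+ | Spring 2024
SELECT c.id, p.name AS student, c.semester FROM enrollments c JOIN students p ON c.student_id = p.id WHERE p.year < 2 ORDER BY c.semester ASC

Execution result:
id | student | semester
8 | Carol Davis | Fall 2023
1 | Carol Davis | Fall 2024
2 | Quinn Johnson | Fall 2024
4 | Carol Wilson | Fall 2024
7 | Rose Smith | Fall 2024
13 | Quinn Johnson | Fall 2024
5 | Rose Smith | Spring 2024
6 | Quinn Johnson | Spring 2024
11 | Rose Smith | Spring 2024
12 | Rose Smith | Spring 2024
14 | Carol Wilson | Spring 2024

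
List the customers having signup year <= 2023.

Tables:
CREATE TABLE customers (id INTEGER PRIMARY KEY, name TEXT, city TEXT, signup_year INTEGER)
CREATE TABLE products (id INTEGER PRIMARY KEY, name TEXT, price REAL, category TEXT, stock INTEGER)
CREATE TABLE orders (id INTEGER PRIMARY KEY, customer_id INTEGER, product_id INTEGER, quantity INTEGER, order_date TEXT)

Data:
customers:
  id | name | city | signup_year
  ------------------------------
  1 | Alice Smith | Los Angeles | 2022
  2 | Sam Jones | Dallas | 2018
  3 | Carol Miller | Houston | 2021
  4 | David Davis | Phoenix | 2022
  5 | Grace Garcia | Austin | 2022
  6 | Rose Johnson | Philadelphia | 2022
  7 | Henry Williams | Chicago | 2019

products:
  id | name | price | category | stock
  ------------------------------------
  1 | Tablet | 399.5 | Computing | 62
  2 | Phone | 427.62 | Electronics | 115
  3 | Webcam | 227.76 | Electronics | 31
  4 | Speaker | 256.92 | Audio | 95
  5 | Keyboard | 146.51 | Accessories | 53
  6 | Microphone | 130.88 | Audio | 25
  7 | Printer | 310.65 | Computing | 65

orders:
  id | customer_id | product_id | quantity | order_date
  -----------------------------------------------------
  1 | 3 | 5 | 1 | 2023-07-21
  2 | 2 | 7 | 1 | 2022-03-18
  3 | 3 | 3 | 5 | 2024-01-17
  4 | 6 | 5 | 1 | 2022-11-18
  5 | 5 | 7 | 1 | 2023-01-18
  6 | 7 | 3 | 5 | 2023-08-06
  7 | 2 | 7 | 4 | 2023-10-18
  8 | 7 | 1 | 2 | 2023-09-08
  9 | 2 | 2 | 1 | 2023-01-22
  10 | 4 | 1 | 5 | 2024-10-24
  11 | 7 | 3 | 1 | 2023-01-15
SELECT name, signup_year FROM customers WHERE signup_year <= 2023

Execution result:
name | signup_year
Alice Smith | 2022
Sam Jones | 2018
Carol Miller | 2021
David Davis | 2022
Grace Garcia | 2022
Rose Johnson | 2022
Henry Williams | 2019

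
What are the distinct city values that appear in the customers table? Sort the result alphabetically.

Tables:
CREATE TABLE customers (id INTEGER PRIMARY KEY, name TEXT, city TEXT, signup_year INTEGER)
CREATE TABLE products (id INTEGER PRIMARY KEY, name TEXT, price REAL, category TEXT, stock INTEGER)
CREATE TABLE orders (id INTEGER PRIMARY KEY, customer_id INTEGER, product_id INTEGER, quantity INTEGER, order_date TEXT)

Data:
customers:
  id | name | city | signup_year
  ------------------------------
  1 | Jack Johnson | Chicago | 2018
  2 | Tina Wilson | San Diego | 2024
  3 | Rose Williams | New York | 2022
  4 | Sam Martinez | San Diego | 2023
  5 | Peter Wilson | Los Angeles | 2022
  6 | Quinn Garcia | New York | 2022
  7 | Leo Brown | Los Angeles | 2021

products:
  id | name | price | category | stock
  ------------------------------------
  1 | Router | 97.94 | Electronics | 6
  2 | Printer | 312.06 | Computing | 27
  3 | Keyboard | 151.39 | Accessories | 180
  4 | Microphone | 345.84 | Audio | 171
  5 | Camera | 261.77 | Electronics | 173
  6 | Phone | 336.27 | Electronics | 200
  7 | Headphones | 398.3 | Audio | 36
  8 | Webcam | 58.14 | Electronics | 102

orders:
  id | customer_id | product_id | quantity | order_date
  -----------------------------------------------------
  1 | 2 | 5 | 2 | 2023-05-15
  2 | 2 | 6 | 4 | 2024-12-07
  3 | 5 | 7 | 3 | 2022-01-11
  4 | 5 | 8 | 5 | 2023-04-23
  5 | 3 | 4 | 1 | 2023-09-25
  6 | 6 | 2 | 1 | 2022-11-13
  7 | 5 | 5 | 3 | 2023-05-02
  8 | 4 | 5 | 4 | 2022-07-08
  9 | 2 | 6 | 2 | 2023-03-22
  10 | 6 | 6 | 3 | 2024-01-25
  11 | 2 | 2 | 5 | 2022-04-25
SELECT DISTINCT city FROM customers ORDER BY city

Execution result:
city
Chicago
Los Angeles
New York
San Diego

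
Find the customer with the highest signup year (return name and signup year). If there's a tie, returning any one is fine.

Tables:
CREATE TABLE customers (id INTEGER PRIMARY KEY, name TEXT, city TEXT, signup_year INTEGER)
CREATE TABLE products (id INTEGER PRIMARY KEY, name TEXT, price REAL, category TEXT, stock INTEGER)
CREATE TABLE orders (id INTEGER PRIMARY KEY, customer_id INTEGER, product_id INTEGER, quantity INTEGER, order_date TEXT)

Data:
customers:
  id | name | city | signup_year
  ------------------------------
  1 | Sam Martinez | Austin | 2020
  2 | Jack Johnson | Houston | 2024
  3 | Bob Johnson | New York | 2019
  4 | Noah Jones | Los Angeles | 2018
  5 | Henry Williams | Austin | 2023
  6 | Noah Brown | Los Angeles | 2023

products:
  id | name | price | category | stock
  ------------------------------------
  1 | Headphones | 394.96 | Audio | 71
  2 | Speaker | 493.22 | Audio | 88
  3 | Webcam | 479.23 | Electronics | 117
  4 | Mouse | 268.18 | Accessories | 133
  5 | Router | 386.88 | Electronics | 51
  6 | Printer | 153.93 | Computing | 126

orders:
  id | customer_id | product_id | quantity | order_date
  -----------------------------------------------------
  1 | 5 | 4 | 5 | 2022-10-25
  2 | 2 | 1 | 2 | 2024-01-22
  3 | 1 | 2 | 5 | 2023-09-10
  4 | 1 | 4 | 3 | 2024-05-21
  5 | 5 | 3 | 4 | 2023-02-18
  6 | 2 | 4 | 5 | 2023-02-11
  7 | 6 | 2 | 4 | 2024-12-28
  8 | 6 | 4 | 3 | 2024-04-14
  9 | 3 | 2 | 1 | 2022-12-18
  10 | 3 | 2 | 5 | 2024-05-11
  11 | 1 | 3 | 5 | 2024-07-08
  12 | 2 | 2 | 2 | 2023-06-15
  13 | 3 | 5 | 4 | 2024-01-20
SELECT name, signup_year FROM customers ORDER BY signup_year DESC LIMIT 1

Execution result:
name | signup_year
Jack Johnson | 2024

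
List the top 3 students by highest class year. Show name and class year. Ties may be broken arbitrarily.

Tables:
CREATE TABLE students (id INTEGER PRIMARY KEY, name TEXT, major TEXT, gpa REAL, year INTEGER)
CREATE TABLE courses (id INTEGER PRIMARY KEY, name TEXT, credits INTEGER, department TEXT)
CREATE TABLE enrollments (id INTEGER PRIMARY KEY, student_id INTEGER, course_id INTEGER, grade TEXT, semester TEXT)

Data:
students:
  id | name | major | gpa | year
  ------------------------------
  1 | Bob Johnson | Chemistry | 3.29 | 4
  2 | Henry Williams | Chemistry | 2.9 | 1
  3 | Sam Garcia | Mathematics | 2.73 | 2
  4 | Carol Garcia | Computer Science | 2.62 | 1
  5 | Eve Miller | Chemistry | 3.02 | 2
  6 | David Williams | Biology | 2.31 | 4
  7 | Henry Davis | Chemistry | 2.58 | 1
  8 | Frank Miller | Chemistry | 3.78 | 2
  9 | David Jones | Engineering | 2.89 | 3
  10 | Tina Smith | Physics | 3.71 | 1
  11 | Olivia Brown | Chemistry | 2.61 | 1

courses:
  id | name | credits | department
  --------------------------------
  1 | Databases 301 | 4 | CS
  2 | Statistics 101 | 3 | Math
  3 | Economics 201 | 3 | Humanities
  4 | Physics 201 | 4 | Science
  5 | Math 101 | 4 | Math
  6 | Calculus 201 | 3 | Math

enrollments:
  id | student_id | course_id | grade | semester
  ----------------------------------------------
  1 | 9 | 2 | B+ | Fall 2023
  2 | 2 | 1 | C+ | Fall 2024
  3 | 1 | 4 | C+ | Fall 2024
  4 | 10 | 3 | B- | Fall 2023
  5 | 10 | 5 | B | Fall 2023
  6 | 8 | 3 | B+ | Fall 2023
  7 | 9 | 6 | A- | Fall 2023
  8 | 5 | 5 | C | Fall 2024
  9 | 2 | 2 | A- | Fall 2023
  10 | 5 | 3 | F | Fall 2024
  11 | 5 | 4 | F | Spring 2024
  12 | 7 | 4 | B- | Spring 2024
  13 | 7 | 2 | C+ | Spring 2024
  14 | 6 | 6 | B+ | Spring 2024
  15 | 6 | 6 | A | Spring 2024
SELECT name, year FROM students ORDER BY year DESC LIMIT 3

Execution result:
name | year
Bob Johnson | 4
David Williams | 4
David Jones | 3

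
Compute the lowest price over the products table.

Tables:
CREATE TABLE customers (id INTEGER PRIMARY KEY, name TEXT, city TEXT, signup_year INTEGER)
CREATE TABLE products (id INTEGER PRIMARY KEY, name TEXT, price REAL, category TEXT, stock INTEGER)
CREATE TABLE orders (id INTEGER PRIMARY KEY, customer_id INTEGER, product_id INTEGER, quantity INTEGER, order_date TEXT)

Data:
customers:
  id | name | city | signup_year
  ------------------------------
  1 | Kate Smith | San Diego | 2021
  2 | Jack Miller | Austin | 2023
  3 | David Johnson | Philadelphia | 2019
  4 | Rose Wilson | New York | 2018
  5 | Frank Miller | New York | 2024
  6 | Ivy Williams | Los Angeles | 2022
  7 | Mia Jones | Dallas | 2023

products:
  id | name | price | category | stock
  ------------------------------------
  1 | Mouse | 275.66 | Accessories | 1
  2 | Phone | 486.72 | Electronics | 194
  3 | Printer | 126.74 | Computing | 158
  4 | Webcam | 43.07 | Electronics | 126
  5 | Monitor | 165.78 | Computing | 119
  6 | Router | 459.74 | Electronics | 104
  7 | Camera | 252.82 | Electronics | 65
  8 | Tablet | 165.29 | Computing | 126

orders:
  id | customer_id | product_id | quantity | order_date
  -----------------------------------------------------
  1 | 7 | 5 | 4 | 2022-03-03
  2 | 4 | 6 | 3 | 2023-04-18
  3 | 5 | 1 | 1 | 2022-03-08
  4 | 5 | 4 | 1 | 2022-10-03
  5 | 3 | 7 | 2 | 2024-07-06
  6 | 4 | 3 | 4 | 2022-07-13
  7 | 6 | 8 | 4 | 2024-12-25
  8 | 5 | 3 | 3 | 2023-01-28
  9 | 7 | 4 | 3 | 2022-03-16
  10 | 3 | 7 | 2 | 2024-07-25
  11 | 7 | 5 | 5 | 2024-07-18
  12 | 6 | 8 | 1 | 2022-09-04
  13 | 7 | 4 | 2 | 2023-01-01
SELECT MIN(price) FROM products

Execution result:
43.07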